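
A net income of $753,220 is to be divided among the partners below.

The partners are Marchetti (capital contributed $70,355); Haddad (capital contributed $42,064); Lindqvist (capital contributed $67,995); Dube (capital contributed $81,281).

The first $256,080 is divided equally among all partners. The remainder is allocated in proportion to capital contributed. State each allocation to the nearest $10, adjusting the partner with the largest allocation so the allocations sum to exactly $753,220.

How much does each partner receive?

Marchetti: $197,670 · Haddad: $143,930 · Lindqvist: $193,190 · Dube: $218,430

$256,080 shared equally gives $64,020 per partner.
Remainder $497,140 by capital contributed (total 261,695): Marchetti 133,652.86 → $133,650; Haddad 79,908.66 → $79,910; Lindqvist 129,169.58 → $129,170; Dube 154,408.90 → $154,410.
Totals: Marchetti $64,020 + $133,650 = $197,670; Haddad $64,020 + $79,910 = $143,930; Lindqvist $64,020 + $129,170 = $193,190; Dube $64,020 + $154,410 = $218,430.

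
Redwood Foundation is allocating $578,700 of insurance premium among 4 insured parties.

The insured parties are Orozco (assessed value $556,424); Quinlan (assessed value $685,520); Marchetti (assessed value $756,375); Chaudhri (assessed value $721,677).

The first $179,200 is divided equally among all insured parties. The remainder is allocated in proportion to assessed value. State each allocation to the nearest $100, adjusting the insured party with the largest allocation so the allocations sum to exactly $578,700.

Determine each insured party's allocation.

Orozco: $126,500; Quinlan: $145,500; Marchetti: $155,900; Chaudhri: $150,800

$179,200 shared equally gives $44,800 per insured party.
Remainder $399,500 by assessed value (total 2,719,996): Orozco 81,724.90 → $81,700; Quinlan 100,685.90 → $100,700; Marchetti 111,092.74 → $111,100; Chaudhri 105,996.47 → $106,000.
Totals: Orozco $44,800 + $81,700 = $126,500; Quinlan $44,800 + $100,700 = $145,500; Marchetti $44,800 + $111,100 = $155,900; Chaudhri $44,800 + $106,000 = $150,800.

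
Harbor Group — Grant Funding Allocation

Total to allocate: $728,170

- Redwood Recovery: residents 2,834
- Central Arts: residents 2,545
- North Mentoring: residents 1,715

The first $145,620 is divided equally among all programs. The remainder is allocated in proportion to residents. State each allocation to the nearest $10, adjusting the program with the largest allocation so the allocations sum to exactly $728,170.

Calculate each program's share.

$145,620 shared equally gives $48,540 per program.
Remainder $582,550 by residents (total 7,094): Redwood Recovery 232,724.37 → $232,720; Central Arts 208,992.07 → $208,990; North Mentoring 140,833.56 → $140,830.
Rounding difference +$10 on remainder applied to Redwood Recovery.
Totals: Redwood Recovery $48,540 + $232,730 = $281,270; Central Arts $48,540 + $208,990 = $257,530; North Mentoring $48,540 + $140,830 = $189,370.

Redwood Recovery: $281,270 | Central Arts: $257,530 | North Mentoring: $189,370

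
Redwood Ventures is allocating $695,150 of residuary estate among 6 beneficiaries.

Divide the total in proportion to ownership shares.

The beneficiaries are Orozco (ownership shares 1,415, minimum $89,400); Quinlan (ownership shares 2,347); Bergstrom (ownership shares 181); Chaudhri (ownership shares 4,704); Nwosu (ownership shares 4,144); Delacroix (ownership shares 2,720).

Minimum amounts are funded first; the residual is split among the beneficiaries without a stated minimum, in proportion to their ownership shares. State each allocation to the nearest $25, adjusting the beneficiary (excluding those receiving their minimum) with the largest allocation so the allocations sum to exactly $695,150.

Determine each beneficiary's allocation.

Minimums first: Orozco $89,400. Remaining pool $605,750.
Remaining pool split over remaining ownership shares 14,096: Quinlan 100,858.06 → $100,850; Bergstrom 7,778.15 → $7,775; Chaudhri 202,145.86 → $202,150; Nwosu 178,080.87 → $178,075; Delacroix 116,887.06 → $116,875.
Rounding difference +$25 applied to Chaudhri → $202,175.

Orozco: $89,400 | Quinlan: $100,850 | Bergstrom: $7,775 | Chaudhri: $202,175 | Nwosu: $178,075 | Delacroix: $116,875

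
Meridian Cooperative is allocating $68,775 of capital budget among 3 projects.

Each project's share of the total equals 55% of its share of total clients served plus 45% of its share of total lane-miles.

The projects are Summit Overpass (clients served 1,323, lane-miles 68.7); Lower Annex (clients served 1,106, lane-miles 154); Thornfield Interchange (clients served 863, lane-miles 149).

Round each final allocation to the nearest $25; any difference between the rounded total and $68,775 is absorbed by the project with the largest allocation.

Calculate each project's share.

Totals — clients served 3,292, lane-miles 371.7.
Blended shares (55% clients served + 45% lane-miles): Summit Overpass 0.3042; Lower Annex 0.3712; Thornfield Interchange 0.3246.
Pro-rata amounts: Summit Overpass 20,921.89; Lower Annex 25,530.79; Thornfield Interchange 22,322.32.
At nearest $25: Summit Overpass $20,925; Lower Annex $25,525; Thornfield Interchange $22,325. Sum = $68,775.
Rounded total matches; no reconciliation needed.

Summit Overpass: $20,925 · Lower Annex: $25,525 · Thornfield Interchange: $22,325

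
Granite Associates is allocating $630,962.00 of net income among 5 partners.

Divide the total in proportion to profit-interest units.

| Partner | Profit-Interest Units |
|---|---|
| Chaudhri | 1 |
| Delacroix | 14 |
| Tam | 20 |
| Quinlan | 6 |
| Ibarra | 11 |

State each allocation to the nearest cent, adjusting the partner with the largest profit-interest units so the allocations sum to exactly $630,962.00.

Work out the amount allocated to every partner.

Chaudhri: $12,133.88; Delacroix: $169,874.38; Tam: $242,677.70; Quinlan: $72,803.31; Ibarra: $133,472.73

Profit-interest units total: 1 + 14 + 20 + 6 + 11 = 52.
Pro-rata amounts: Chaudhri 12,133.8846; Delacroix 169,874.3846; Tam 242,677.6923; Quinlan 72,803.3077; Ibarra 133,472.7308.
After rounding (cent): Chaudhri $12,133.88; Delacroix $169,874.38; Tam $242,677.69; Quinlan $72,803.31; Ibarra $133,472.73. Sum = $630,961.99.
Difference $630,962.00 − $630,961.99 = +$0.01 applied to largest profit-interest units (Tam): Tam becomes $242,677.70.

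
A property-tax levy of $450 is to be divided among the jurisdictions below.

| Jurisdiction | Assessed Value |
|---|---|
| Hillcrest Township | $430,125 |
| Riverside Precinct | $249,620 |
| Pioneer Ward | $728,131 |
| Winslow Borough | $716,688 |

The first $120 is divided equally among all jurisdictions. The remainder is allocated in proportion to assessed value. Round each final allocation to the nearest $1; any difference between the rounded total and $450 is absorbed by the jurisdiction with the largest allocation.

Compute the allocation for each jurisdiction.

$120 shared equally gives $30 per jurisdiction.
Remainder $330 by assessed value (total 2,124,564): Hillcrest Township 66.81 → $67; Riverside Precinct 38.77 → $39; Pioneer Ward 113.10 → $113; Winslow Borough 111.32 → $111.
Totals: Hillcrest Township $30 + $67 = $97; Riverside Precinct $30 + $39 = $69; Pioneer Ward $30 + $113 = $143; Winslow Borough $30 + $111 = $141.

Hillcrest Township: $97; Riverside Precinct: $69; Pioneer Ward: $143; Winslow Borough: $141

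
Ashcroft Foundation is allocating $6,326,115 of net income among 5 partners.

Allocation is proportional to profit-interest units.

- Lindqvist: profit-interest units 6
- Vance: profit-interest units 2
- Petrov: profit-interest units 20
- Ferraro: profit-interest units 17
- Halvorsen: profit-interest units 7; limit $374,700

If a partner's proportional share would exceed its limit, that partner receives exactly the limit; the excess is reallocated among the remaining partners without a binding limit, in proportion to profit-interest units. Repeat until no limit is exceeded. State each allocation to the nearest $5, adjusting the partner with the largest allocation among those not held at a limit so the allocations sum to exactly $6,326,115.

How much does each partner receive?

Combined profit-interest units = 52.
Proportional shares (ignoring caps): Lindqvist 729,936.35; Vance 243,312.12; Petrov 2,433,121.15; Ferraro 2,068,152.98; Halvorsen 851,592.40.
Cap binds for Halvorsen ($374,700); remaining pool $5,951,415 reallocated over remaining profit-interest units 45.
Redistributed shares: Lindqvist 793,522.00 → $793,520; Vance 264,507.33 → $264,505; Petrov 2,645,073.33 → $2,645,075; Ferraro 2,248,312.33 → $2,248,310.
Rounding difference +$5 applied to Petrov → $2,645,080.

Lindqvist: $793,520 · Vance: $264,505 · Petrov: $2,645,080 · Ferraro: $2,248,310 · Halvorsen: $374,700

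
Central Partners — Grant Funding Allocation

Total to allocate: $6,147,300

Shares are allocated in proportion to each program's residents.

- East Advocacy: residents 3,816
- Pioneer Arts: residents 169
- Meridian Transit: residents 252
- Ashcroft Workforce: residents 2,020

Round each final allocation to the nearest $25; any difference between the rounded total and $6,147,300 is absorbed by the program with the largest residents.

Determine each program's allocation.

Sum of residents: 3,816 + 169 + 252 + 2,020 = 6,257.
Proportional shares: East Advocacy 3,749,096.50; Pioneer Arts 166,037.03; Meridian Transit 247,581.84; Ashcroft Workforce 1,984,584.63.
Rounded to nearest $25: East Advocacy $3,749,100; Pioneer Arts $166,025; Meridian Transit $247,575; Ashcroft Workforce $1,984,575. Sum = $6,147,275.
Difference $6,147,300 − $6,147,275 = +$25 applied to largest residents (East Advocacy): East Advocacy becomes $3,749,125.

East Advocacy: $3,749,125; Pioneer Arts: $166,025; Meridian Transit: $247,575; Ashcroft Workforce: $1,984,575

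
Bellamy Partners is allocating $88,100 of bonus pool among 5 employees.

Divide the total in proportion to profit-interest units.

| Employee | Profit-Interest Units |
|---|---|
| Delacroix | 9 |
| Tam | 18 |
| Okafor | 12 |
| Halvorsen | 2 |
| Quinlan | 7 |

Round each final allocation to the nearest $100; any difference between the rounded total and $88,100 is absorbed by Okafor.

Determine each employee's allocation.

Profit-interest units total: 48.
Raw shares: Delacroix 9/48 × $88,100 = 16,518.75; Tam 18/48 × $88,100 = 33,037.50; Okafor 12/48 × $88,100 = 22,025.00; Halvorsen 2/48 × $88,100 = 3,670.83; Quinlan 7/48 × $88,100 = 12,847.92.
At nearest $100: Delacroix $16,500; Tam $33,000; Okafor $22,000; Halvorsen $3,700; Quinlan $12,800. Sum = $88,000.
Difference $88,100 − $88,000 = +$100 applied to Okafor: Okafor becomes $22,100.

Delacroix: $16,500 · Tam: $33,000 · Okafor: $22,100 · Halvorsen: $3,700 · Quinlan: $12,800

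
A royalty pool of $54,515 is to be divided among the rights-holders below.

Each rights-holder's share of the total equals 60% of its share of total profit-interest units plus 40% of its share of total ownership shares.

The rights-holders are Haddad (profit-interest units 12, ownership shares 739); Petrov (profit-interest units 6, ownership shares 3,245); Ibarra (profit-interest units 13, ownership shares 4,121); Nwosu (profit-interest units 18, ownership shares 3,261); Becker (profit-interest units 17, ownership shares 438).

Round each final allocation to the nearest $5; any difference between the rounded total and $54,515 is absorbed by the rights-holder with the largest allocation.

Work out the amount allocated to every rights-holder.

Haddad: $7,310; Petrov: $8,970; Ibarra: $14,055; Nwosu: $14,945; Becker: $9,235

Profit-interest units total 66; ownership shares total 11,804.
Combined weights (60% profit-interest units + 40% ownership shares): Haddad 0.1341; Petrov 0.1645; Ibarra 0.2578; Nwosu 0.2741; Becker 0.1694.
Proportional shares: Haddad 7,312.28; Petrov 8,968.16; Ibarra 14,055.57; Nwosu 14,944.81; Becker 9,234.18.
At nearest $5: Haddad $7,310; Petrov $8,970; Ibarra $14,055; Nwosu $14,945; Becker $9,235. Sum = $54,515.
Rounded total matches; no reconciliation needed.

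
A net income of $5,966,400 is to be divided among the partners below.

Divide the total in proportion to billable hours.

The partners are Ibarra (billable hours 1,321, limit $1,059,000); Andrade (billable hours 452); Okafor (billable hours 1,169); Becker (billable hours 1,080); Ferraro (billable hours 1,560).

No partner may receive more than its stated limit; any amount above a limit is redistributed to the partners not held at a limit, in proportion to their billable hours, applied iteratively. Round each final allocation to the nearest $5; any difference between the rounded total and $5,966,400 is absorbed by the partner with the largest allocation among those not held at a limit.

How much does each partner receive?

Ibarra: $1,059,000; Andrade: $520,570; Okafor: $1,346,340; Becker: $1,243,840; Ferraro: $1,796,650

Sum of billable hours: 5,582.
Pro-rata shares before constraints: Ibarra 1,411,969.62; Andrade 483,126.62; Okafor 1,249,502.26; Becker 1,154,373.34; Ferraro 1,667,428.16.
Held at cap: Ibarra ($1,059,000); balance $4,907,400 reallocated over remaining billable hours 4,261.
Shares after redistribution: Andrade 520,569.07 → $520,570; Okafor 1,346,339.03 → $1,346,340; Becker 1,243,837.60 → $1,243,840; Ferraro 1,796,654.31 → $1,796,655.
Rounding difference −$5 applied to Ferraro → $1,796,650.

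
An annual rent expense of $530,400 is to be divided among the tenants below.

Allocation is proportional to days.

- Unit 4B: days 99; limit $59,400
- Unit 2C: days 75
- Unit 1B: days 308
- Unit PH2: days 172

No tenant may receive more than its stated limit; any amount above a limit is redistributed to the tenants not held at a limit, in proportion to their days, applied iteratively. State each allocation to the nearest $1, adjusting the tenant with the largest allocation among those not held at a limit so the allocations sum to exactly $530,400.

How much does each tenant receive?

Unit 4B: $59,400; Unit 2C: $63,649; Unit 1B: $261,383; Unit PH2: $145,968

Days total: 654.
Unconstrained shares: Unit 4B 80,289.91; Unit 2C 60,825.69; Unit 1B 249,790.83; Unit PH2 139,493.58.
Held at cap: Unit 4B ($59,400); balance $471,000 reallocated over remaining days 555.
Shares after redistribution: Unit 2C 63,648.65 → $63,649; Unit 1B 261,383.78 → $261,384; Unit PH2 145,967.57 → $145,968.
Rounding difference −$1 applied to Unit 1B → $261,383.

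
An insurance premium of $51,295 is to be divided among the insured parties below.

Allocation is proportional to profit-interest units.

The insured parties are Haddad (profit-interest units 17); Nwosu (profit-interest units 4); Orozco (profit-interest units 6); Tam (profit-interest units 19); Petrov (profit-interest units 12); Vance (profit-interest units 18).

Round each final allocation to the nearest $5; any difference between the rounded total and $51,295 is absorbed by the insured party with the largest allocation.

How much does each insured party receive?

Haddad: $11,475 · Nwosu: $2,700 · Orozco: $4,050 · Tam: $12,820 · Petrov: $8,100 · Vance: $12,150

Total profit-interest units = 76.
Raw shares: Haddad 17/76 × $51,295 = 11,473.88; Nwosu 4/76 × $51,295 = 2,699.74; Orozco 6/76 × $51,295 = 4,049.61; Tam 19/76 × $51,295 = 12,823.75; Petrov 12/76 × $51,295 = 8,099.21; Vance 18/76 × $51,295 = 12,148.82.
After rounding ($5): Haddad $11,475; Nwosu $2,700; Orozco $4,050; Tam $12,825; Petrov $8,100; Vance $12,150. Sum = $51,300.
Difference $51,295 − $51,300 = −$5 applied to largest allocation (Tam): Tam becomes $12,820.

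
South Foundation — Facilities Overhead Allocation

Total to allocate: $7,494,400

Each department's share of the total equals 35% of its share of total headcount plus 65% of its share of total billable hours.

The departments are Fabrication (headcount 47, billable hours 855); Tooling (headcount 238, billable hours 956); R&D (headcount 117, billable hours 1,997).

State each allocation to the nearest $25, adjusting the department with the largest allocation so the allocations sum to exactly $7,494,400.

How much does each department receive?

Fabrication: $1,400,425 | Tooling: $2,775,900 | R&D: $3,318,075

Totals — headcount 402, billable hours 3,808.
Blended shares (35% headcount + 65% billable hours): Fabrication 0.1869; Tooling 0.3704; R&D 0.4427.
Proportional shares: Fabrication 1,400,427.19; Tooling 2,775,901.05; R&D 3,318,071.75.
Rounded to nearest $25: Fabrication $1,400,425; Tooling $2,775,900; R&D $3,318,075. Sum = $7,494,400.
No rounding difference to absorb.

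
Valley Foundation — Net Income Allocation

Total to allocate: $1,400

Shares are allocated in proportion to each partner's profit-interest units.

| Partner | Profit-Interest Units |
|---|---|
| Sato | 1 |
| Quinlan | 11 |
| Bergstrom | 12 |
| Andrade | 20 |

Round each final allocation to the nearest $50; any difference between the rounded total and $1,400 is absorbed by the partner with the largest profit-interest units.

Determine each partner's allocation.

Total profit-interest units = 44.
Raw shares: Sato 1/44 × $1,400 = 31.82; Quinlan 11/44 × $1,400 = 350.00; Bergstrom 12/44 × $1,400 = 381.82; Andrade 20/44 × $1,400 = 636.36.
After rounding ($50): Sato $50; Quinlan $350; Bergstrom $400; Andrade $650. Sum = $1,450.
Difference $1,400 − $1,450 = −$50 applied to largest profit-interest units (Andrade): Andrade becomes $600.

Sato: $50; Quinlan: $350; Bergstrom: $400; Andrade: $600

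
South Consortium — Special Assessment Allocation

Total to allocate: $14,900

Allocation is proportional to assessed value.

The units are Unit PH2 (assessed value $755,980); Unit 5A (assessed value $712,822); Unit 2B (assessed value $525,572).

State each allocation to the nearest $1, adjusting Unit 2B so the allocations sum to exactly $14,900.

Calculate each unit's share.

Unit PH2: $5,648; Unit 5A: $5,326; Unit 2B: $3,926

Total assessed value = 1,994,374.
Proportional shares: Unit PH2 755,980/1,994,374 × $14,900 = 5,647.94; Unit 5A 712,822/1,994,374 × $14,900 = 5,325.505; Unit 2B 525,572/1,994,374 × $14,900 = 3,926.56.
Rounded to nearest $1: Unit PH2 $5,648; Unit 5A $5,326; Unit 2B $3,927. Sum = $14,901.
Difference $14,900 − $14,901 = −$1 applied to Unit 2B: Unit 2B becomes $3,926.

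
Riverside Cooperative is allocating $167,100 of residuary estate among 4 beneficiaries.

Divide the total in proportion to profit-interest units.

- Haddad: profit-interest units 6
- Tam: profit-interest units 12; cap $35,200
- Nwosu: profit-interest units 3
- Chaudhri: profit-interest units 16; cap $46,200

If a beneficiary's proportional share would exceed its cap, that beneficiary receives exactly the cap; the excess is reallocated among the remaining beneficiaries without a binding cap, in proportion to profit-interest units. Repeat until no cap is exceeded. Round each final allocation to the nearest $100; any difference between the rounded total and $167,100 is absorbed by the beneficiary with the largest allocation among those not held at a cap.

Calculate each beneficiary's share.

Haddad: $57,100 · Tam: $35,200 · Nwosu: $28,600 · Chaudhri: $46,200

Sum of profit-interest units: 37.
Proportional shares (ignoring caps): Haddad 27,097.30; Tam 54,194.59; Nwosu 13,548.65; Chaudhri 72,259.46.
Held at cap: Tam ($35,200), Chaudhri ($46,200); balance $85,700 reallocated over remaining profit-interest units 9.
Remaining shares: Haddad 57,133.33 → $57,100; Nwosu 28,566.67 → $28,600.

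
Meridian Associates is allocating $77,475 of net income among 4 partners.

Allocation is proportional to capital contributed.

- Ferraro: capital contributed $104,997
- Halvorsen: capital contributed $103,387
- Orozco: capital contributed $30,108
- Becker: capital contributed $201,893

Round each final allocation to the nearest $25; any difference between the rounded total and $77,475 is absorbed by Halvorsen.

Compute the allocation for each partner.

Ferraro: $18,475 · Halvorsen: $18,175 · Orozco: $5,300 · Becker: $35,525

Sum of capital contributed: 440,385.
Proportional shares: Ferraro 104,997/440,385 × $77,475 = 18,471.66; Halvorsen 103,387/440,385 × $77,475 = 18,188.42; Orozco 30,108/440,385 × $77,475 = 5,296.77; Becker 201,893/440,385 × $77,475 = 35,518.15.
After rounding ($25): Ferraro $18,475; Halvorsen $18,200; Orozco $5,300; Becker $35,525. Sum = $77,500.
Difference $77,475 − $77,500 = −$25 applied to Halvorsen: Halvorsen becomes $18,175.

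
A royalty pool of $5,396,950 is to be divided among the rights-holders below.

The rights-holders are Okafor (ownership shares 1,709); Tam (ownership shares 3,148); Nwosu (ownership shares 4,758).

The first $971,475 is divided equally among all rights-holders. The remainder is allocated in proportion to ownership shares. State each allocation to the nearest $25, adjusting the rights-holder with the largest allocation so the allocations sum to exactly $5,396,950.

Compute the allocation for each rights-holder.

Okafor: $1,110,425; Tam: $1,772,750; Nwosu: $2,513,775

First tranche $971,475 split equally: $323,825 each.
Remainder $4,425,475 by ownership shares (total 9,615): Okafor 786,597.69 → $786,600; Tam 1,448,923.07 → $1,448,925; Nwosu 2,189,954.24 → $2,189,950.
Totals: Okafor $323,825 + $786,600 = $1,110,425; Tam $323,825 + $1,448,925 = $1,772,750; Nwosu $323,825 + $2,189,950 = $2,513,775.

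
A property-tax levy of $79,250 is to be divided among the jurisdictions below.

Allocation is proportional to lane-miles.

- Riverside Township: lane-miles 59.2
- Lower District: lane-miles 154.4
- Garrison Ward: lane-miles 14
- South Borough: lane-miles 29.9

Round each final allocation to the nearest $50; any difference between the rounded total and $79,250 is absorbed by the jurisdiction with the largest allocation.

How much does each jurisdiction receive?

Riverside Township: $18,200 · Lower District: $47,550 · Garrison Ward: $4,300 · South Borough: $9,200

Sum of lane-miles: 257.5.
Unrounded shares: Riverside Township 59.2/257.5 × $79,250 = 18,219.81; Lower District 154.4/257.5 × $79,250 = 47,519.22; Garrison Ward 14/257.5 × $79,250 = 4,308.74; South Borough 29.9/257.5 × $79,250 = 9,202.23.
At nearest $50: Riverside Township $18,200; Lower District $47,500; Garrison Ward $4,300; South Borough $9,200. Sum = $79,200.
Difference $79,250 − $79,200 = +$50 applied to largest allocation (Lower District): Lower District becomes $47,550.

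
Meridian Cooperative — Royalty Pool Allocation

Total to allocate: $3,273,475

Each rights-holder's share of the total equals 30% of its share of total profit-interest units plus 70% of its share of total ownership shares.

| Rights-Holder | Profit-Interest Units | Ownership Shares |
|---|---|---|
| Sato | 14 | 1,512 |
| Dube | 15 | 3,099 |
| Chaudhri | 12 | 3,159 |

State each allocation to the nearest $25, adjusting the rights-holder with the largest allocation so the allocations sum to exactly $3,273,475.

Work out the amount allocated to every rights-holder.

Profit-interest units total 41; ownership shares total 7,770.
Combined weights (30% profit-interest units + 70% ownership shares): Sato 0.2387; Dube 0.3889; Chaudhri 0.3724.
Proportional shares: Sato 781,231.96; Dube 1,273,202.67; Chaudhri 1,219,040.36.
After rounding ($25): Sato $781,225; Dube $1,273,200; Chaudhri $1,219,050. Sum = $3,273,475.
Sum already equals the total — no adjustment.

Sato: $781,225; Dube: $1,273,200; Chaudhri: $1,219,050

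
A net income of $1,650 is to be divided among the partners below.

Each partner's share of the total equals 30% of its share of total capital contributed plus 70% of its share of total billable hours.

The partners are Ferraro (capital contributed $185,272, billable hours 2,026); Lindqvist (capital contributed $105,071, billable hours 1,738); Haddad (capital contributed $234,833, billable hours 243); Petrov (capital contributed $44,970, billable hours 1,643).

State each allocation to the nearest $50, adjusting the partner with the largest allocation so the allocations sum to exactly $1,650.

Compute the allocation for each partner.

Ferraro: $600; Lindqvist: $450; Haddad: $250; Petrov: $350

Totals — capital contributed 570,146, billable hours 5,650.
Blended shares (30% capital contributed + 70% billable hours): Ferraro 0.3485; Lindqvist 0.2706; Haddad 0.1537; Petrov 0.2272.
Unrounded shares: Ferraro 575.02; Lindqvist 446.51; Haddad 253.56; Petrov 374.91.
Rounded to nearest $50: Ferraro $600; Lindqvist $450; Haddad $250; Petrov $350. Sum = $1,650.
Sum already equals the total — no adjustment.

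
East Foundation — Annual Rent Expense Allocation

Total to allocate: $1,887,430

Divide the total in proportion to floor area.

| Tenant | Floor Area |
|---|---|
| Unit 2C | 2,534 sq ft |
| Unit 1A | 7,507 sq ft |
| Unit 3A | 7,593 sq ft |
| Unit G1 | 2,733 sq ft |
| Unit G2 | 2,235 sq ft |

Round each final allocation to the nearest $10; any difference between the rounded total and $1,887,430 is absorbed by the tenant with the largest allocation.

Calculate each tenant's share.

Unit 2C: $211,610; Unit 1A: $626,890; Unit 3A: $634,060; Unit G1: $228,230; Unit G2: $186,640

Combined floor area = 22,602.
Raw shares: Unit 2C 2,534/22,602 × $1,887,430 = 211,607.27; Unit 1A 7,507/22,602 × $1,887,430 = 626,888.64; Unit 3A 7,593/22,602 × $1,887,430 = 634,070.26; Unit G1 2,733/22,602 × $1,887,430 = 228,225.21; Unit G2 2,235/22,602 × $1,887,430 = 186,638.62.
At nearest $10: Unit 2C $211,610; Unit 1A $626,890; Unit 3A $634,070; Unit G1 $228,230; Unit G2 $186,640. Sum = $1,887,440.
Difference $1,887,430 − $1,887,440 = −$10 applied to largest allocation (Unit 3A): Unit 3A becomes $634,060.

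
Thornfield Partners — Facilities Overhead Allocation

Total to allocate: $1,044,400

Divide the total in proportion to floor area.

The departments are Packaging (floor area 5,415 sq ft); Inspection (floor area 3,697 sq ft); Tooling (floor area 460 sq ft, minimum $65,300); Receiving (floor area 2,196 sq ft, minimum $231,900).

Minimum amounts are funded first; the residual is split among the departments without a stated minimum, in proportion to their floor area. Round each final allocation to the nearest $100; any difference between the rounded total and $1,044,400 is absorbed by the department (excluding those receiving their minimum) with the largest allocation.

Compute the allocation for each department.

Guaranteed amounts: Tooling $65,300; Receiving $231,900. Residual $747,200.
Residual split over remaining floor area 9,112: Packaging 444,039.51 → $444,000; Inspection 303,160.49 → $303,200.

Packaging: $444,000 | Inspection: $303,200 | Tooling: $65,300 | Receiving: $231,900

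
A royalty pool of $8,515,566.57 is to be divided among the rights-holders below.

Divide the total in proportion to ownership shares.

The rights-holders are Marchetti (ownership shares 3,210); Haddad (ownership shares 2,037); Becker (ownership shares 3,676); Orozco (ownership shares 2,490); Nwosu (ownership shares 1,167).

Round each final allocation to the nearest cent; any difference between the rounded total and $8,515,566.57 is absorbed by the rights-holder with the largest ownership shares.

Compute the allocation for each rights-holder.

Marchetti: $2,172,890.99; Haddad: $1,378,871.95; Becker: $2,488,332.49; Orozco: $1,685,513.57; Nwosu: $789,957.57

Combined ownership shares = 3,210 + 2,037 + 3,676 + 2,490 + 1,167 = 12,580.
Raw shares: Marchetti 2,172,890.9928; Haddad 1,378,871.9478; Becker 2,488,332.4890; Orozco 1,685,513.5739; Nwosu 789,957.5665.
Rounded to nearest cent: Marchetti $2,172,890.99; Haddad $1,378,871.95; Becker $2,488,332.49; Orozco $1,685,513.57; Nwosu $789,957.57. Sum = $8,515,566.57.
No rounding difference to absorb.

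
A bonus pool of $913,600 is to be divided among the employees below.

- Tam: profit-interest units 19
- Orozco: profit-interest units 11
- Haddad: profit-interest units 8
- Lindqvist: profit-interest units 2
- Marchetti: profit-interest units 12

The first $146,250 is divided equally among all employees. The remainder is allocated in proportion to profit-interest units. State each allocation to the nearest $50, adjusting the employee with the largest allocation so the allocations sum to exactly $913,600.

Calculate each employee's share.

Tam: $309,650 | Orozco: $191,550 | Haddad: $147,300 | Lindqvist: $58,750 | Marchetti: $206,350

First tranche $146,250 split equally: $29,250 each.
Remainder $767,350 by profit-interest units (total 52): Tam 280,377.88 → $280,400; Orozco 162,324.04 → $162,300; Haddad 118,053.85 → $118,050; Lindqvist 29,513.46 → $29,500; Marchetti 177,080.77 → $177,100.
Totals: Tam $29,250 + $280,400 = $309,650; Orozco $29,250 + $162,300 = $191,550; Haddad $29,250 + $118,050 = $147,300; Lindqvist $29,250 + $29,500 = $58,750; Marchetti $29,250 + $177,100 = $206,350.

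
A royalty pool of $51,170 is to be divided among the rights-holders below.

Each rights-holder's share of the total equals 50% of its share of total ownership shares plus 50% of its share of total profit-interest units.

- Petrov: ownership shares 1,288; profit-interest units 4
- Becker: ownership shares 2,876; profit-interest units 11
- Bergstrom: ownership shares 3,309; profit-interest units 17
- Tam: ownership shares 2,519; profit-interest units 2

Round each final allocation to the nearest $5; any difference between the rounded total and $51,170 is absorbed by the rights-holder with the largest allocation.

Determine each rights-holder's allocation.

Ownership shares total 9,992; profit-interest units total 34.
Blended shares (50% ownership shares + 50% profit-interest units): Petrov 0.1233; Becker 0.3057; Bergstrom 0.4156; Tam 0.1555.
Proportional shares: Petrov 6,307.99; Becker 15,641.64; Bergstrom 21,265.35; Tam 7,955.02.
At nearest $5: Petrov $6,310; Becker $15,640; Bergstrom $21,265; Tam $7,955. Sum = $51,170.
Sum already equals the total — no adjustment.

Petrov: $6,310 | Becker: $15,640 | Bergstrom: $21,265 | Tam: $7,955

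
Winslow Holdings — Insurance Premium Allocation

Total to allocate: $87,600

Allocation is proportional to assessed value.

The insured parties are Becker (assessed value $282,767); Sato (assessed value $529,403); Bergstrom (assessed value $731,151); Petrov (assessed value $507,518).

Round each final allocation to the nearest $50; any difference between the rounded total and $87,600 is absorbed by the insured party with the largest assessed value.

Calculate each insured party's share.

Combined assessed value = 2,050,839.
Proportional shares: Becker 282,767/2,050,839 × $87,600 = 12,078.17; Sato 529,403/2,050,839 × $87,600 = 22,613.04; Bergstrom 731,151/2,050,839 × $87,600 = 31,230.55; Petrov 507,518/2,050,839 × $87,600 = 21,678.24.
After rounding ($50): Becker $12,100; Sato $22,600; Bergstrom $31,250; Petrov $21,700. Sum = $87,650.
Difference $87,600 − $87,650 = −$50 applied to largest assessed value (Bergstrom): Bergstrom becomes $31,200.

Becker: $12,100 · Sato: $22,600 · Bergstrom: $31,200 · Petrov: $21,700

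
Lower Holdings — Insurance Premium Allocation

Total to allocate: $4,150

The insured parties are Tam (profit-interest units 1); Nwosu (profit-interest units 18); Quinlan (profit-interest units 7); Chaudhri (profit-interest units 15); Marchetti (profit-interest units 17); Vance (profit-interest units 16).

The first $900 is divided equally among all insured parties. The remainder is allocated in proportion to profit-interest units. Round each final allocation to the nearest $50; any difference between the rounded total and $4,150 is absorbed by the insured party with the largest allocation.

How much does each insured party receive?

First tranche $900 split equally: $150 each.
Remainder $3,250 by profit-interest units (total 74): Tam 43.92 → $50; Nwosu 790.54 → $800; Quinlan 307.43 → $300; Chaudhri 658.78 → $650; Marchetti 746.62 → $750; Vance 702.70 → $700.
Totals: Tam $150 + $50 = $200; Nwosu $150 + $800 = $950; Quinlan $150 + $300 = $450; Chaudhri $150 + $650 = $800; Marchetti $150 + $750 = $900; Vance $150 + $700 = $850.

Tam: $200 · Nwosu: $950 · Quinlan: $450 · Chaudhri: $800 · Marchetti: $900 · Vance: $850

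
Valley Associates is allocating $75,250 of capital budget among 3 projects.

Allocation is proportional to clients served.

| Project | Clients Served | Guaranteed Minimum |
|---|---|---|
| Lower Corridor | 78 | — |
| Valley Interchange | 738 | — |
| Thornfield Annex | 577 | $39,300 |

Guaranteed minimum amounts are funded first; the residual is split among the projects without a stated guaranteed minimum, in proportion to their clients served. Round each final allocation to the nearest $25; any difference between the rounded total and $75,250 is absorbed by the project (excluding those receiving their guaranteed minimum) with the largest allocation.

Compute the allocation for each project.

Minimums first: Thornfield Annex $39,300. Remaining pool $35,950.
Remaining pool split over remaining clients served 816: Lower Corridor 3,436.40 → $3,425; Valley Interchange 32,513.60 → $32,525.

Lower Corridor: $3,425 | Valley Interchange: $32,525 | Thornfield Annex: $39,300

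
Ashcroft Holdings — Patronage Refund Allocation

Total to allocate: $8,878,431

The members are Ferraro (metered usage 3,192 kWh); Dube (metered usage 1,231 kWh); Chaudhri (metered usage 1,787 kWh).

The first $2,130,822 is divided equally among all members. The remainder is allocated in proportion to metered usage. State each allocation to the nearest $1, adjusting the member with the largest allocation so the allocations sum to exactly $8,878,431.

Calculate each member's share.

Ferraro: $4,178,610 | Dube: $2,047,844 | Chaudhri: $2,651,977

$2,130,822 shared equally gives $710,274 per member.
Remainder $6,747,609 by metered usage (total 6,210): Ferraro 3,468,336.22 → $3,468,336; Dube 1,337,569.51 → $1,337,570; Chaudhri 1,941,703.27 → $1,941,703.
Totals: Ferraro $710,274 + $3,468,336 = $4,178,610; Dube $710,274 + $1,337,570 = $2,047,844; Chaudhri $710,274 + $1,941,703 = $2,651,977.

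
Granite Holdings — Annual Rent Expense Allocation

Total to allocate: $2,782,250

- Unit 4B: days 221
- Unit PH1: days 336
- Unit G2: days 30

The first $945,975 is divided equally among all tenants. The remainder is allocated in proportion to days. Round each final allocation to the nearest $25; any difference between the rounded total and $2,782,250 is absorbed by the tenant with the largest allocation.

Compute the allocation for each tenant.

$945,975 shared equally gives $315,325 per tenant.
Remainder $1,836,275 by days (total 587): Unit 4B 691,340.33 → $691,350; Unit PH1 1,051,087.56 → $1,051,100; Unit G2 93,847.10 → $93,850.
Rounding difference −$25 on remainder applied to Unit PH1.
Totals: Unit 4B $315,325 + $691,350 = $1,006,675; Unit PH1 $315,325 + $1,051,075 = $1,366,400; Unit G2 $315,325 + $93,850 = $409,175.

Unit 4B: $1,006,675 | Unit PH1: $1,366,400 | Unit G2: $409,175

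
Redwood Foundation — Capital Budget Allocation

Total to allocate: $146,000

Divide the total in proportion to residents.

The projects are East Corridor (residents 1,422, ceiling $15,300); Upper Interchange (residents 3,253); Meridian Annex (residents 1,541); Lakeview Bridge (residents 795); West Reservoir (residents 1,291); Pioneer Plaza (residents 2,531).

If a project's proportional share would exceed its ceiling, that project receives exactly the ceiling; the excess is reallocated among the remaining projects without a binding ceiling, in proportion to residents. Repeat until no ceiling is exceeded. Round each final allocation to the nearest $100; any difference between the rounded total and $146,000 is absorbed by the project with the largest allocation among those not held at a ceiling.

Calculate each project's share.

Total residents = 10,833.
Unconstrained shares: East Corridor 19,164.77; Upper Interchange 43,841.78; Meridian Annex 20,768.58; Lakeview Bridge 10,714.48; West Reservoir 17,399.24; Pioneer Plaza 34,111.14.
Held at cap: East Corridor ($15,300); remaining pool $130,700 reallocated over remaining residents 9,411.
Shares after redistribution: Upper Interchange 45,177.68 → $45,200; Meridian Annex 21,401.41 → $21,400; Lakeview Bridge 11,040.96 → $11,000; West Reservoir 17,929.41 → $17,900; Pioneer Plaza 35,150.54 → $35,200.

East Corridor: $15,300; Upper Interchange: $45,200; Meridian Annex: $21,400; Lakeview Bridge: $11,000; West Reservoir: $17,900; Pioneer Plaza: $35,200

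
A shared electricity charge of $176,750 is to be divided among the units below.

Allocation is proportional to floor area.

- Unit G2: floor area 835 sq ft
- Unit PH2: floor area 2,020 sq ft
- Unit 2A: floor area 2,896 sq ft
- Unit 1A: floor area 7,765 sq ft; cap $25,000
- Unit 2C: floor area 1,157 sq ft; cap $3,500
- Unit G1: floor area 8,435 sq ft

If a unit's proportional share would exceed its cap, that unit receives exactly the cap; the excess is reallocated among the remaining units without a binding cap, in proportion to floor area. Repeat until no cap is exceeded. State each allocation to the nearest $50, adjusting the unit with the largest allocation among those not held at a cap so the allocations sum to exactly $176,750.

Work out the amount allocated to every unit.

Unit G2: $8,750 | Unit PH2: $21,100 | Unit 2A: $30,250 | Unit 1A: $25,000 | Unit 2C: $3,500 | Unit G1: $88,150

Sum of floor area: 23,108.
Unconstrained shares: Unit G2 6,386.80; Unit PH2 15,450.71; Unit 2A 22,151.12; Unit 1A 59,393.45; Unit 2C 8,849.74; Unit G1 64,518.19.
Held at cap: Unit 1A ($25,000), Unit 2C ($3,500); remaining pool $148,250 reallocated over remaining floor area 14,186.
Remaining shares: Unit G2 8,726.12 → $8,750; Unit PH2 21,109.90 → $21,100; Unit 2A 30,264.49 → $30,250; Unit G1 88,149.50 → $88,150.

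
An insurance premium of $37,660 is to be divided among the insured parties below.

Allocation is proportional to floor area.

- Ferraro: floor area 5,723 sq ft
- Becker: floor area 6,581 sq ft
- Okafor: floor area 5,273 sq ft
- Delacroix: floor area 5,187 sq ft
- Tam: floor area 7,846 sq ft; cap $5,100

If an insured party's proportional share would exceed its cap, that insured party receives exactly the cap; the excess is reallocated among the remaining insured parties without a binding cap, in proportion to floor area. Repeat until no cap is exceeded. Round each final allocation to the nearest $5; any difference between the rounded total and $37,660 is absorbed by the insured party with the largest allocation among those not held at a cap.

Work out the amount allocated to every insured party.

Total floor area = 30,610.
Proportional shares (ignoring caps): Ferraro 7,041.10; Becker 8,096.72; Okafor 6,487.46; Delacroix 6,381.65; Tam 9,653.07.
Held at cap: Tam ($5,100); remaining pool $32,560 reallocated over remaining floor area 22,764.
Remaining shares: Ferraro 8,185.77 → $8,185; Becker 9,412.99 → $9,415; Okafor 7,542.12 → $7,540; Delacroix 7,419.11 → $7,420.

Ferraro: $8,185 | Becker: $9,415 | Okafor: $7,540 | Delacroix: $7,420 | Tam: $5,100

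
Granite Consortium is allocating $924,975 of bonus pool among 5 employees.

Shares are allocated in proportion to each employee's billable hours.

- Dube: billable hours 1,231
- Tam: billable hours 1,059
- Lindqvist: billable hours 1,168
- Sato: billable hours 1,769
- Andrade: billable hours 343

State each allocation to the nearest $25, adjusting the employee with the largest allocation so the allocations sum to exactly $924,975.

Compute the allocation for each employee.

Dube: $204,425 | Tam: $175,850 | Lindqvist: $193,950 | Sato: $293,800 | Andrade: $56,950

Sum of billable hours: 5,570.
Raw shares: Dube 1,231/5,570 × $924,975 = 204,424.46; Tam 1,059/5,570 × $924,975 = 175,861.49; Lindqvist 1,168/5,570 × $924,975 = 193,962.44; Sato 1,769/5,570 × $924,975 = 293,766.75; Andrade 343/5,570 × $924,975 = 56,959.86.
After rounding ($25): Dube $204,425; Tam $175,850; Lindqvist $193,950; Sato $293,775; Andrade $56,950. Sum = $924,950.
Difference $924,975 − $924,950 = +$25 applied to largest allocation (Sato): Sato becomes $293,800.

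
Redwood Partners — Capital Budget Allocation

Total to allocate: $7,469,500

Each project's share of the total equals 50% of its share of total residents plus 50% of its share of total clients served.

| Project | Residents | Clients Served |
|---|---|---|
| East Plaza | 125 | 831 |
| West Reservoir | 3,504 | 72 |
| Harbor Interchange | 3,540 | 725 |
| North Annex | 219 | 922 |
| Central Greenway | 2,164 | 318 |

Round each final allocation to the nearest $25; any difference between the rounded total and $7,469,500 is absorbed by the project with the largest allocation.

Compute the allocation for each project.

East Plaza: $1,131,025 · West Reservoir: $1,463,800 · Harbor Interchange: $2,328,200 · North Annex: $1,286,275 · Central Greenway: $1,260,200

Totals — residents 9,552, clients served 2,868.
Composite weights (50% residents + 50% clients served): East Plaza 0.1514; West Reservoir 0.1960; Harbor Interchange 0.3117; North Annex 0.1722; Central Greenway 0.1687.
Unrounded shares: East Plaza 1,131,013.83; West Reservoir 1,463,793.33; Harbor Interchange 2,328,214.82; North Annex 1,286,268.51; Central Greenway 1,260,209.50.
Rounded to nearest $25: East Plaza $1,131,025; West Reservoir $1,463,800; Harbor Interchange $2,328,225; North Annex $1,286,275; Central Greenway $1,260,200. Sum = $7,469,525.
Difference $7,469,500 − $7,469,525 = −$25 applied to largest allocation (Harbor Interchange): Harbor Interchange becomes $2,328,200.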